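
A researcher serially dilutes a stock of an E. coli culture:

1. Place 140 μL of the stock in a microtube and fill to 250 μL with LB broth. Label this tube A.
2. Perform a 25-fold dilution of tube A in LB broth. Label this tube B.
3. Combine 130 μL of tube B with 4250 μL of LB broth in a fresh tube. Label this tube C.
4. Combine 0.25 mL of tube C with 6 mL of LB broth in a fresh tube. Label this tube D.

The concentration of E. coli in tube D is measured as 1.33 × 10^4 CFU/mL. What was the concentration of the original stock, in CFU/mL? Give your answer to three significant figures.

Step 1: 140 μL brought to 250 μL → factor 250/140 = 1.7857
Step 2: 25-fold → factor 25
Step 3: 130 μL + 4250 μL = 4380 μL total → factor 4380/130 = 33.692
Step 4: 0.25 mL + 6 mL = 6.25 mL total → factor 6.25/0.25 = 25
Overall dilution factor = 1.7857 × 25 × 33.692 × 25 = 37603
Stock = 1.33 × 10^4 CFU/mL × 37603 = 5.00 × 10^8 CFU/mL

5.00 × 10^8 CFU/mL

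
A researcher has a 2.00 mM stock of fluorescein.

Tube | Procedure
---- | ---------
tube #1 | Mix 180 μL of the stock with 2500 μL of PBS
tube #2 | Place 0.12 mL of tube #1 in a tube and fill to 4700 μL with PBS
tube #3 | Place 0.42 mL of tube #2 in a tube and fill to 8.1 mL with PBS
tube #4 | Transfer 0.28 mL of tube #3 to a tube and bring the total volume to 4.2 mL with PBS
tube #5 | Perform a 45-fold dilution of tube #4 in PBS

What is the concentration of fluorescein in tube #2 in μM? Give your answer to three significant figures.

3.43 μM

Step 1: 180 μL + 2500 μL = 2680 μL total → factor 2680/180 = 14.889
Step 2: 0.12 mL brought to 4700 μL → factor 4.7/0.12 = 39.167
Dilution factor through tube #2 = 14.889 × 39.167 = 583.15
[tube #2] = 2.00 mM / 583.15 = 0.003430 mM = 3.43 μM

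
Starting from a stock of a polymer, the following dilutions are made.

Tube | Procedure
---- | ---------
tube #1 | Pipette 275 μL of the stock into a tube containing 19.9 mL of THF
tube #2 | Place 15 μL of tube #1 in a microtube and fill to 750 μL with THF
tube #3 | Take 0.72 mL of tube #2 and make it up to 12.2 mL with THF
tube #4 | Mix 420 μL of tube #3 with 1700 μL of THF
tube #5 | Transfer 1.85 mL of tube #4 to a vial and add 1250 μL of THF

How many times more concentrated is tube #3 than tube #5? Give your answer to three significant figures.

Step 1: 275 μL + 19.9 mL = 20175 μL total → factor 20175/275 = 73.364
Step 2: 15 μL brought to 750 μL → factor 750/15 = 50
Step 3: 0.72 mL brought to 12.2 mL → factor 12.2/0.72 = 16.944
Step 4: 420 μL + 1700 μL = 2120 μL total → factor 2120/420 = 5.0476
Step 5: 1.85 mL + 1250 μL = 3.1 mL total → factor 3.1/1.85 = 1.6757
Dilution factor to tube #3 = 62155; to tube #5 = 5.2572 × 10^5
[tube #3]/[tube #5] = (factor to tube #5)/(factor to tube #3) = 5.2572 × 10^5/62155 = 8.46

8.46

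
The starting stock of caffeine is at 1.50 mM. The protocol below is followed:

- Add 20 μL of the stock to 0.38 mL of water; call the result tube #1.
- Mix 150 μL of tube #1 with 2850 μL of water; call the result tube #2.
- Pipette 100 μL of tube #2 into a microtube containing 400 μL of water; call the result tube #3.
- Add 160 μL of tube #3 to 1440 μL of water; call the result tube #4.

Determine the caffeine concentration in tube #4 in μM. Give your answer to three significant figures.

0.0750 μM

Step 1: 20 μL + 0.38 mL = 400 μL total → factor 400/20 = 20
Step 2: 150 μL + 2850 μL = 3000 μL total → factor 3000/150 = 20
Step 3: 100 μL + 400 μL = 500 μL total → factor 500/100 = 5
Step 4: 160 μL + 1440 μL = 1600 μL total → factor 1600/160 = 10
Overall dilution factor = 20 × 20 × 5 × 10 = 20000
Final = 1.50 mM / 20000 = 7.500 × 10^-5 mM = 0.0750 μM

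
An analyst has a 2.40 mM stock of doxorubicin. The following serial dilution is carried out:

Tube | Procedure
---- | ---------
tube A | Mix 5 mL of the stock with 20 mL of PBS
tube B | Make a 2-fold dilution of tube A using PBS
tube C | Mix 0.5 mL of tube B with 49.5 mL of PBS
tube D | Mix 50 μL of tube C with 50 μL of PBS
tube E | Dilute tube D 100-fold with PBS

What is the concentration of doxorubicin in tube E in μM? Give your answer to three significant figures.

Step 1: 5 mL + 20 mL = 25 mL total → factor 25/5 = 5
Step 2: 2-fold → factor 2
Step 3: 0.5 mL + 49.5 mL = 50 mL total → factor 50/0.5 = 100
Step 4: 50 μL + 50 μL = 100 μL total → factor 100/50 = 2
Step 5: 100-fold → factor 100
Overall dilution factor = 5 × 2 × 100 × 2 × 100 = 2 × 10^5
Final = 2.40 mM / 2 × 10^5 = 1.200 × 10^-5 mM = 0.0120 μM

0.0120 μM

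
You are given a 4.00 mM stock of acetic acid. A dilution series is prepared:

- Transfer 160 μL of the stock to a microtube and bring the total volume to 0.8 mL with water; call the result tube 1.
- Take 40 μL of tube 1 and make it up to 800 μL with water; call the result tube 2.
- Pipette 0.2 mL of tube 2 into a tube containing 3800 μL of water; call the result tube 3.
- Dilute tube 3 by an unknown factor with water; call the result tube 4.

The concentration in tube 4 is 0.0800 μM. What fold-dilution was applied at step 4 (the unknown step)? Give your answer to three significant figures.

Step 1: 160 μL brought to 0.8 mL → factor 800/160 = 5
Step 2: 40 μL brought to 800 μL → factor 800/40 = 20
Step 3: 0.2 mL + 3800 μL = 4 mL total → factor 4/0.2 = 20
Step 4: unknown factor x
Product of known-step factors = 2000
Overall factor = 4.00 mM / (0.0800 μM) = 50000
x = 50000 / 2000 = 25.0

25.0-fold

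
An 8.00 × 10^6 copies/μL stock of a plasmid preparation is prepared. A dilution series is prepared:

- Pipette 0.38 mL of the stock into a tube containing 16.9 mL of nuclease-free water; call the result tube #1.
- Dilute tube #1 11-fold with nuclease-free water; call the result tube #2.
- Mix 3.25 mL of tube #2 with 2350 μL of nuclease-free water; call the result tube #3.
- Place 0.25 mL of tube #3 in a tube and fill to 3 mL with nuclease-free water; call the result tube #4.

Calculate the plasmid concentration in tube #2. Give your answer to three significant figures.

1.60 × 10^4 copies/μL

Step 1: 0.38 mL + 16.9 mL = 17.28 mL total → factor 17.28/0.38 = 45.474
Step 2: 11-fold → factor 11
Dilution factor through tube #2 = 45.474 × 11 = 500.21
[tube #2] = 8.00 × 10^6 copies/μL / 500.21 = 1.60 × 10^4 copies/μL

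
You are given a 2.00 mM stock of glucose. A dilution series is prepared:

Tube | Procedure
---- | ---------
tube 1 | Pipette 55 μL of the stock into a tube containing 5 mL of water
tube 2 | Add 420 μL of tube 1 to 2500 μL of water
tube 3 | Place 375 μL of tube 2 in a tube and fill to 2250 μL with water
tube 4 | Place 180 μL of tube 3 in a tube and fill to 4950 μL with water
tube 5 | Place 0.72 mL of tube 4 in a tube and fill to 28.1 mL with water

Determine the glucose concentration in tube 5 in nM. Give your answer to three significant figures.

0.486 nM

Step 1: 55 μL + 5 mL = 5055 μL total → factor 5055/55 = 91.909
Step 2: 420 μL + 2500 μL = 2920 μL total → factor 2920/420 = 6.9524
Step 3: 375 μL brought to 2250 μL → factor 2250/375 = 6
Step 4: 180 μL brought to 4950 μL → factor 4950/180 = 27.5
Step 5: 0.72 mL brought to 28.1 mL → factor 28.1/0.72 = 39.028
Overall dilution factor = 91.909 × 6.9524 × 6 × 27.5 × 39.028 = 4.1148 × 10^6
Final = 2.00 mM / 4.1148 × 10^6 = 4.860 × 10^-7 mM = 0.486 nM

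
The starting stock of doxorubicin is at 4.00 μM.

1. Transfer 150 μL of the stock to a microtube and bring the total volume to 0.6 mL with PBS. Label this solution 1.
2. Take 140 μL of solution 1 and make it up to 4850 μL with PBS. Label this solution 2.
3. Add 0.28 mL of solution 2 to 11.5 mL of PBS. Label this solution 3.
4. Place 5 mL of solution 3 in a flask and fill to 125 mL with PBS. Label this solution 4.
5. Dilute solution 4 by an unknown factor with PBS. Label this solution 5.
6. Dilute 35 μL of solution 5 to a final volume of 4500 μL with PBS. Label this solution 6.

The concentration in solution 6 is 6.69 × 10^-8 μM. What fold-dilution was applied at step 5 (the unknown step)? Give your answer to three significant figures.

3.19-fold

Step 1: 150 μL brought to 0.6 mL → factor 600/150 = 4
Step 2: 140 μL brought to 4850 μL → factor 4850/140 = 34.643
Step 3: 0.28 mL + 11.5 mL = 11.78 mL total → factor 11.78/0.28 = 42.071
Step 4: 5 mL brought to 125 mL → factor 125/5 = 25
Step 5: unknown factor x
Step 6: 35 μL brought to 4500 μL → factor 4500/35 = 128.57
Product of known-step factors = 1.8739 × 10^7
Overall factor = 4.00 μM / (6.69 × 10^-8 μM) = 5.9791 × 10^7
x = 5.9791 × 10^7 / 1.8739 × 10^7 = 3.19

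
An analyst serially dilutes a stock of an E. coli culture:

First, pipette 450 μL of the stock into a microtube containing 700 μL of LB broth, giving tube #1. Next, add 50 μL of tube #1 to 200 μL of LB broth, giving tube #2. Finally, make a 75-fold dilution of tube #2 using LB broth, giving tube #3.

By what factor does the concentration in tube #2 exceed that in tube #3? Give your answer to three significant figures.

75.0

Step 1: 450 μL + 700 μL = 1150 μL total → factor 1150/450 = 2.5556
Step 2: 50 μL + 200 μL = 250 μL total → factor 250/50 = 5
Step 3: 75-fold → factor 75
Dilution factor to tube #2 = 12.778; to tube #3 = 958.33
[tube #2]/[tube #3] = (factor to tube #3)/(factor to tube #2) = 958.33/12.778 = 75.0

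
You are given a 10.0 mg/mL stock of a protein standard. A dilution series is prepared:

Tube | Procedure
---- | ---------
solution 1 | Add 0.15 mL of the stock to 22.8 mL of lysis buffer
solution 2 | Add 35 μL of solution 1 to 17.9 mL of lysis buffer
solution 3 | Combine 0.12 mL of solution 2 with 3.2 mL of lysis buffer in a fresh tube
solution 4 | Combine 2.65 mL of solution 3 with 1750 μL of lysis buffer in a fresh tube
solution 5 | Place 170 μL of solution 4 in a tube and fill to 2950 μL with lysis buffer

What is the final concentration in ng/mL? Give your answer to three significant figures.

0.160 ng/mL

Step 1: 0.15 mL + 22.8 mL = 22.95 mL total → factor 22.95/0.15 = 153
Step 2: 35 μL + 17.9 mL = 17935 μL total → factor 17935/35 = 512.43
Step 3: 0.12 mL + 3.2 mL = 3.32 mL total → factor 3.32/0.12 = 27.667
Step 4: 2.65 mL + 1750 μL = 4.4 mL total → factor 4.4/2.65 = 1.6604
Step 5: 170 μL brought to 2950 μL → factor 2950/170 = 17.353
Overall dilution factor = 153 × 512.43 × 27.667 × 1.6604 × 17.353 = 6.2497 × 10^7
Final = 10.0 mg/mL / 6.2497 × 10^7 = 1.600 × 10^-7 mg/mL = 0.160 ng/mL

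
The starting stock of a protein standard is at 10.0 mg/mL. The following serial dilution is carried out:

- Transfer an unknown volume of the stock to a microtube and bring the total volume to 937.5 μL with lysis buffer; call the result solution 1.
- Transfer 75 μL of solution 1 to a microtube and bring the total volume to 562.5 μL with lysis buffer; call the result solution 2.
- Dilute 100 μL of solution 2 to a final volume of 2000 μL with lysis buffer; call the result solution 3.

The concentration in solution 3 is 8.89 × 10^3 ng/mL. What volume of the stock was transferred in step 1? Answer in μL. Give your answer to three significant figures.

Step 1: v brought to 937.5 μL → factor = 937.5 μL/v
Step 2: 75 μL brought to 562.5 μL → factor 562.5/75 = 7.5
Step 3: 100 μL brought to 2000 μL → factor 2000/100 = 20
Product of known-step factors = 150
Overall factor = 10.0 mg/mL / (8.89 × 10^3 ng/mL) = 1124.9
Step-1 factor = 1124.9 / 150 = 7.4991
v = 937.5 μL / 7.4991 = 125 μL

125 μL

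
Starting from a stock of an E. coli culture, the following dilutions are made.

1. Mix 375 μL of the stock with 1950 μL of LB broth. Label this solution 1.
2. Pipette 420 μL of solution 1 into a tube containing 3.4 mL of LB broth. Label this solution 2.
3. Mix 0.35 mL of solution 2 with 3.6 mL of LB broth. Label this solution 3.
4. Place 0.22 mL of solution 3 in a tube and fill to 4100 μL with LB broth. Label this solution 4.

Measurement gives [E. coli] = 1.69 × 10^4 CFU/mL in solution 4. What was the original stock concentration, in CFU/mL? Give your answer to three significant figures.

Step 1: 375 μL + 1950 μL = 2325 μL total → factor 2325/375 = 6.2
Step 2: 420 μL + 3.4 mL = 3820 μL total → factor 3820/420 = 9.0952
Step 3: 0.35 mL + 3.6 mL = 3.95 mL total → factor 3.95/0.35 = 11.286
Step 4: 0.22 mL brought to 4100 μL → factor 4.1/0.22 = 18.636
Overall dilution factor = 6.2 × 9.0952 × 11.286 × 18.636 = 11860
Stock = 1.69 × 10^4 CFU/mL × 11860 = 2.00 × 10^8 CFU/mL

2.00 × 10^8 CFU/mL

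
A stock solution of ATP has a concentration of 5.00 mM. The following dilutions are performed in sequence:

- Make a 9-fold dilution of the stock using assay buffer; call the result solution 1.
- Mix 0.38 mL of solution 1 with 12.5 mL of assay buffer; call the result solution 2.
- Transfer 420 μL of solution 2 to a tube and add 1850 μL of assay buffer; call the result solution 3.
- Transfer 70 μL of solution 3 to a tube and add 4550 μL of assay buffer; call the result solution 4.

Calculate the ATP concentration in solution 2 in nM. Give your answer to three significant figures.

1.64 × 10^4 nM

Step 1: 9-fold → factor 9
Step 2: 0.38 mL + 12.5 mL = 12.88 mL total → factor 12.88/0.38 = 33.895
Dilution factor through solution 2 = 9 × 33.895 = 305.05
[solution 2] = 5.00 mM / 305.05 = 0.01639 mM = 1.64 × 10^4 nM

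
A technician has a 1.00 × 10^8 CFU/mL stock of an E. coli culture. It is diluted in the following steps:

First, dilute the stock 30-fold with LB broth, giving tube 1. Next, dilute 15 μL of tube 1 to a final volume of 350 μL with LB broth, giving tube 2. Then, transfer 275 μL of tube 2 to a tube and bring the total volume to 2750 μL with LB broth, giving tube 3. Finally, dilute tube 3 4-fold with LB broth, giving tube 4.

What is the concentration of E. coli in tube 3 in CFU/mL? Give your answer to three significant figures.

1.43 × 10^4 CFU/mL

Step 1: 30-fold → factor 30
Step 2: 15 μL brought to 350 μL → factor 350/15 = 23.333
Step 3: 275 μL brought to 2750 μL → factor 2750/275 = 10
Dilution factor through tube 3 = 30 × 23.333 × 10 = 7000
[tube 3] = 1.00 × 10^8 CFU/mL / 7000 = 1.43 × 10^4 CFU/mL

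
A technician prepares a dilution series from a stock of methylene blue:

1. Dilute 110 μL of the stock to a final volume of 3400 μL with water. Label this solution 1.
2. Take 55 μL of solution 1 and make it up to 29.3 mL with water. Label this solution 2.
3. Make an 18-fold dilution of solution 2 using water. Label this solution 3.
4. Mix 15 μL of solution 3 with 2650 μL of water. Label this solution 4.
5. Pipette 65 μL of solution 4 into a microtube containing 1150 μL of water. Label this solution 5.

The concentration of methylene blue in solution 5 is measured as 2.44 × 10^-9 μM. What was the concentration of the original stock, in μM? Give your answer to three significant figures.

Step 1: 110 μL brought to 3400 μL → factor 3400/110 = 30.909
Step 2: 55 μL brought to 29.3 mL → factor 29300/55 = 532.73
Step 3: 18-fold → factor 18
Step 4: 15 μL + 2650 μL = 2665 μL total → factor 2665/15 = 177.67
Step 5: 65 μL + 1150 μL = 1215 μL total → factor 1215/65 = 18.692
Overall dilution factor = 30.909 × 532.73 × 18 × 177.67 × 18.692 = 9.8431 × 10^8
Stock = 2.44 × 10^-9 μM × 9.8431 × 10^8 = 2.40 μM

2.40 μM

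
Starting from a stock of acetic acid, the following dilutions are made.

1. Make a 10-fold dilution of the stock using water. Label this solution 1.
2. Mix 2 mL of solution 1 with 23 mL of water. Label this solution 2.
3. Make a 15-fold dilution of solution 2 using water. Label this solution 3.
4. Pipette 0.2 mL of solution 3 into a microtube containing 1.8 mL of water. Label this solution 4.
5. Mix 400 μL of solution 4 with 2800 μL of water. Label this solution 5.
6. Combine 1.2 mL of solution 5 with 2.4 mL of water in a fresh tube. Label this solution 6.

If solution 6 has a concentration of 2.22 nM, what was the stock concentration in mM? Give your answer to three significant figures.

0.999 mM

Step 1: 10-fold → factor 10
Step 2: 2 mL + 23 mL = 25 mL total → factor 25/2 = 12.5
Step 3: 15-fold → factor 15
Step 4: 0.2 mL + 1.8 mL = 2 mL total → factor 2/0.2 = 10
Step 5: 400 μL + 2800 μL = 3200 μL total → factor 3200/400 = 8
Step 6: 1.2 mL + 2.4 mL = 3.6 mL total → factor 3.6/1.2 = 3
Overall dilution factor = 10 × 12.5 × 15 × 10 × 8 × 3 = 4.5 × 10^5
Stock = 2.22 nM × 4.5 × 10^5 = 9.990 × 10^5 nM = 0.999 mM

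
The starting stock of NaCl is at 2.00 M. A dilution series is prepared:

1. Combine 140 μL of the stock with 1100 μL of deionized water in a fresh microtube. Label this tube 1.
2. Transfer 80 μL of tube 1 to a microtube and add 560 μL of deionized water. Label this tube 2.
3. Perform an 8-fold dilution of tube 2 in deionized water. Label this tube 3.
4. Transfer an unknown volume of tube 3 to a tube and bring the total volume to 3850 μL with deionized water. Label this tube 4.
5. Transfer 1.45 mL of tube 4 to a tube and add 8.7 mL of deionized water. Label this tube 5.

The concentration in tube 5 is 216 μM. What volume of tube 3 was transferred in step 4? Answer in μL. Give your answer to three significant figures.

1.65 × 10^3 μL

Step 1: 140 μL + 1100 μL = 1240 μL total → factor 1240/140 = 8.8571
Step 2: 80 μL + 560 μL = 640 μL total → factor 640/80 = 8
Step 3: 8-fold → factor 8
Step 4: v brought to 3850 μL → factor = 3850 μL/v
Step 5: 1.45 mL + 8.7 mL = 10.15 mL total → factor 10.15/1.45 = 7
Product of known-step factors = 3968
Overall factor = 2.00 M / (216 μM) = 9259.3
Step-4 factor = 9259.3 / 3968 = 2.3335
v = 3850 μL / 2.3335 = 1.65 × 10^3 μL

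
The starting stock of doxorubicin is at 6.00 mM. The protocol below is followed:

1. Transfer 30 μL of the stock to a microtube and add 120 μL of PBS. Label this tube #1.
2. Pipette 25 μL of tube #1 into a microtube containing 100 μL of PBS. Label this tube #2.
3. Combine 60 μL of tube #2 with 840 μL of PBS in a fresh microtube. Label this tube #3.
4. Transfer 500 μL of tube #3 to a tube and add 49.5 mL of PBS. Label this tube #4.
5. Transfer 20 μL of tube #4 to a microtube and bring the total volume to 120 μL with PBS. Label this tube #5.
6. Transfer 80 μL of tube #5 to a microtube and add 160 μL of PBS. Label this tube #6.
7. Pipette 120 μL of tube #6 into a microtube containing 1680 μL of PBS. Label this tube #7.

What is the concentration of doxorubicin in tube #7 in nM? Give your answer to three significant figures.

0.593 nM

Step 1: 30 μL + 120 μL = 150 μL total → factor 150/30 = 5
Step 2: 25 μL + 100 μL = 125 μL total → factor 125/25 = 5
Step 3: 60 μL + 840 μL = 900 μL total → factor 900/60 = 15
Step 4: 500 μL + 49.5 mL = 50000 μL total → factor 50000/500 = 100
Step 5: 20 μL brought to 120 μL → factor 120/20 = 6
Step 6: 80 μL + 160 μL = 240 μL total → factor 240/80 = 3
Step 7: 120 μL + 1680 μL = 1800 μL total → factor 1800/120 = 15
Overall dilution factor = 5 × 5 × 15 × 100 × 6 × 3 × 15 = 1.0125 × 10^7
Final = 6.00 mM / 1.0125 × 10^7 = 5.926 × 10^-7 mM = 0.593 nM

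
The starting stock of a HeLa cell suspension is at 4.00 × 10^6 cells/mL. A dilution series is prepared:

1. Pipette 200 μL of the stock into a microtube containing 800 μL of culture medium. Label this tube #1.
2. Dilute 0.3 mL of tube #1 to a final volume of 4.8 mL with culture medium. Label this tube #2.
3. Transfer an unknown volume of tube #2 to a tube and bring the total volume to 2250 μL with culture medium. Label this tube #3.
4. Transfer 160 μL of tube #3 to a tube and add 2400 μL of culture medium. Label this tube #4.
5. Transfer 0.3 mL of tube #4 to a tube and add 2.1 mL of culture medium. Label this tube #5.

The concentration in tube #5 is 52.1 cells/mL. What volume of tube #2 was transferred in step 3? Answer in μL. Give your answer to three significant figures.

300 μL

Step 1: 200 μL + 800 μL = 1000 μL total → factor 1000/200 = 5
Step 2: 0.3 mL brought to 4.8 mL → factor 4.8/0.3 = 16
Step 3: v brought to 2250 μL → factor = 2250 μL/v
Step 4: 160 μL + 2400 μL = 2560 μL total → factor 2560/160 = 16
Step 5: 0.3 mL + 2.1 mL = 2.4 mL total → factor 2.4/0.3 = 8
Product of known-step factors = 10240
Overall factor = 4.00 × 10^6 cells/mL / (52.1 cells/mL) = 76775
Step-3 factor = 76775 / 10240 = 7.4976
v = 2250 μL / 7.4976 = 300 μL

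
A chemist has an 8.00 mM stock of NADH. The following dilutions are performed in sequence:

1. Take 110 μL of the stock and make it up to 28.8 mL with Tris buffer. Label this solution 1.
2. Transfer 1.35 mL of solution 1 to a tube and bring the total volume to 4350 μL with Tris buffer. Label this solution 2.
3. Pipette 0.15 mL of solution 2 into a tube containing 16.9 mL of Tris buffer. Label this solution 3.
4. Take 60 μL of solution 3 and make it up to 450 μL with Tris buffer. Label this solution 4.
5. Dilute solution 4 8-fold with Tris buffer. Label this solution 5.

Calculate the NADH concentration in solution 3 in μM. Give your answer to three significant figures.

Step 1: 110 μL brought to 28.8 mL → factor 28800/110 = 261.82
Step 2: 1.35 mL brought to 4350 μL → factor 4.35/1.35 = 3.2222
Step 3: 0.15 mL + 16.9 mL = 17.05 mL total → factor 17.05/0.15 = 113.67
Dilution factor through solution 3 = 261.82 × 3.2222 × 113.67 = 95893
[solution 3] = 8.00 mM / 95893 = 8.343 × 10^-5 mM = 0.0834 μM

0.0834 μM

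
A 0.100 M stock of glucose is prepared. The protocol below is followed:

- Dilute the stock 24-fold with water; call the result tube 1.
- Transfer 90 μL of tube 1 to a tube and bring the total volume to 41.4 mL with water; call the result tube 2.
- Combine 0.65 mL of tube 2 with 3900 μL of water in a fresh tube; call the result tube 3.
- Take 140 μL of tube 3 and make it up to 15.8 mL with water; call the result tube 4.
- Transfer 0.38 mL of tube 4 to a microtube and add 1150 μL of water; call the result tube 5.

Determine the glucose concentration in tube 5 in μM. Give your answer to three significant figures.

Step 1: 24-fold → factor 24
Step 2: 90 μL brought to 41.4 mL → factor 41400/90 = 460
Step 3: 0.65 mL + 3900 μL = 4.55 mL total → factor 4.55/0.65 = 7
Step 4: 140 μL brought to 15.8 mL → factor 15800/140 = 112.86
Step 5: 0.38 mL + 1150 μL = 1.53 mL total → factor 1.53/0.38 = 4.0263
Overall dilution factor = 24 × 460 × 7 × 112.86 × 4.0263 = 3.5116 × 10^7
Final = 0.100 M / 3.5116 × 10^7 = 2.848 × 10^-9 M = 0.00285 μM

0.00285 μM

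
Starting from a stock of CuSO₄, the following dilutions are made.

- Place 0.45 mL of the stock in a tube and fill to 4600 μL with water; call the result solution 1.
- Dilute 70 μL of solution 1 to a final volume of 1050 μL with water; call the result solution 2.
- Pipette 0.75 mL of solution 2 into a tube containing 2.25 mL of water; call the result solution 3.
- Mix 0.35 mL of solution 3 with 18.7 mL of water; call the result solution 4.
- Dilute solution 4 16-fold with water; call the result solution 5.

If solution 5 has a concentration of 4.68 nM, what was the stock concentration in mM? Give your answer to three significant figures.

Step 1: 0.45 mL brought to 4600 μL → factor 4.6/0.45 = 10.222
Step 2: 70 μL brought to 1050 μL → factor 1050/70 = 15
Step 3: 0.75 mL + 2.25 mL = 3 mL total → factor 3/0.75 = 4
Step 4: 0.35 mL + 18.7 mL = 19.05 mL total → factor 19.05/0.35 = 54.429
Step 5: 16-fold → factor 16
Overall dilution factor = 10.222 × 15 × 4 × 54.429 × 16 = 5.3413 × 10^5
Stock = 4.68 nM × 5.3413 × 10^5 = 2.500 × 10^6 nM = 2.50 mM

2.50 mM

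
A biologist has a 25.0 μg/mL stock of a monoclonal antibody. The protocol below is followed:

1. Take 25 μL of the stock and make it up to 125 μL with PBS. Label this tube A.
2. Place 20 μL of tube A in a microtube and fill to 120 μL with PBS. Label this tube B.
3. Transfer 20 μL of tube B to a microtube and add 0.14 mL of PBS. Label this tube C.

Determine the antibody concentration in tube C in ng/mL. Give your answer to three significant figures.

104 ng/mL

Step 1: 25 μL brought to 125 μL → factor 125/25 = 5
Step 2: 20 μL brought to 120 μL → factor 120/20 = 6
Step 3: 20 μL + 0.14 mL = 160 μL total → factor 160/20 = 8
Overall dilution factor = 5 × 6 × 8 = 240
Final = 25.0 μg/mL / 240 = 0.1042 μg/mL = 104 ng/mL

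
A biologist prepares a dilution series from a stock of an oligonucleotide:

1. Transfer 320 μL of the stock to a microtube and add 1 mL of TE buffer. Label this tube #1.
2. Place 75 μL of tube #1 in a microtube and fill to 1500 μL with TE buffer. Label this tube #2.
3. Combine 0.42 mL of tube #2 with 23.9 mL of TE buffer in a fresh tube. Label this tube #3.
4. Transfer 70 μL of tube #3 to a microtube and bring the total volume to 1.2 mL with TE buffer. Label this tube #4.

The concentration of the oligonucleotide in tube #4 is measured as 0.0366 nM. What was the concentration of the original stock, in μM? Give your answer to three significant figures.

3.00 μM

Step 1: 320 μL + 1 mL = 1320 μL total → factor 1320/320 = 4.125
Step 2: 75 μL brought to 1500 μL → factor 1500/75 = 20
Step 3: 0.42 mL + 23.9 mL = 24.32 mL total → factor 24.32/0.42 = 57.905
Step 4: 70 μL brought to 1.2 mL → factor 1200/70 = 17.143
Overall dilution factor = 4.125 × 20 × 57.905 × 17.143 = 81894
Stock = 0.0366 nM × 81894 = 2997 nM = 3.00 μM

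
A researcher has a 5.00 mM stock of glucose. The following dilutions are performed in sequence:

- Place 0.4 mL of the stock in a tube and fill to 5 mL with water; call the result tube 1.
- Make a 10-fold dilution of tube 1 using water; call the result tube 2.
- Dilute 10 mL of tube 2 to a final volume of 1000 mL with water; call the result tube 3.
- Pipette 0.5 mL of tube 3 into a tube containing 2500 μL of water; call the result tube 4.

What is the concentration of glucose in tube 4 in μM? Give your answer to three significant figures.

Step 1: 0.4 mL brought to 5 mL → factor 5/0.4 = 12.5
Step 2: 10-fold → factor 10
Step 3: 10 mL brought to 1000 mL → factor 1000/10 = 100
Step 4: 0.5 mL + 2500 μL = 3 mL total → factor 3/0.5 = 6
Overall dilution factor = 12.5 × 10 × 100 × 6 = 75000
Final = 5.00 mM / 75000 = 6.667 × 10^-5 mM = 0.0667 μM

0.0667 μM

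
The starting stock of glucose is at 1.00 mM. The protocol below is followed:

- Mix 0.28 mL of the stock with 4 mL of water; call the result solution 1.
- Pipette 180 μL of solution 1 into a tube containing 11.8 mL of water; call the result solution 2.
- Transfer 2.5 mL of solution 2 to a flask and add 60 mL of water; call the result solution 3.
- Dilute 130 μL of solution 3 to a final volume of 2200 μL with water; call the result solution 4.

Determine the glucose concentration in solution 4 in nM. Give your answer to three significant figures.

Step 1: 0.28 mL + 4 mL = 4.28 mL total → factor 4.28/0.28 = 15.286
Step 2: 180 μL + 11.8 mL = 11980 μL total → factor 11980/180 = 66.556
Step 3: 2.5 mL + 60 mL = 62.5 mL total → factor 62.5/2.5 = 25
Step 4: 130 μL brought to 2200 μL → factor 2200/130 = 16.923
Overall dilution factor = 15.286 × 66.556 × 25 × 16.923 = 4.3042 × 10^5
Final = 1.00 mM / 4.3042 × 10^5 = 2.323 × 10^-6 mM = 2.32 nM

2.32 nM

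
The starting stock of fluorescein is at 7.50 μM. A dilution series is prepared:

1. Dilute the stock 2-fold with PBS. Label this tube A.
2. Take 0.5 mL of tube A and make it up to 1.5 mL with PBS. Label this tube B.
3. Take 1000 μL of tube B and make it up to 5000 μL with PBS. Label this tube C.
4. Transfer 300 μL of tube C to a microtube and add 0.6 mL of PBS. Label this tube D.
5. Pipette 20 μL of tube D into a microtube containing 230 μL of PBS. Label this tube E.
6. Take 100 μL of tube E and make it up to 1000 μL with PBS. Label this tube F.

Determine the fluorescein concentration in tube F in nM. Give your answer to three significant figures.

Step 1: 2-fold → factor 2
Step 2: 0.5 mL brought to 1.5 mL → factor 1.5/0.5 = 3
Step 3: 1000 μL brought to 5000 μL → factor 5000/1000 = 5
Step 4: 300 μL + 0.6 mL = 900 μL total → factor 900/300 = 3
Step 5: 20 μL + 230 μL = 250 μL total → factor 250/20 = 12.5
Step 6: 100 μL brought to 1000 μL → factor 1000/100 = 10
Overall dilution factor = 2 × 3 × 5 × 3 × 12.5 × 10 = 11250
Final = 7.50 μM / 11250 = 0.0006667 μM = 0.667 nM

0.667 nM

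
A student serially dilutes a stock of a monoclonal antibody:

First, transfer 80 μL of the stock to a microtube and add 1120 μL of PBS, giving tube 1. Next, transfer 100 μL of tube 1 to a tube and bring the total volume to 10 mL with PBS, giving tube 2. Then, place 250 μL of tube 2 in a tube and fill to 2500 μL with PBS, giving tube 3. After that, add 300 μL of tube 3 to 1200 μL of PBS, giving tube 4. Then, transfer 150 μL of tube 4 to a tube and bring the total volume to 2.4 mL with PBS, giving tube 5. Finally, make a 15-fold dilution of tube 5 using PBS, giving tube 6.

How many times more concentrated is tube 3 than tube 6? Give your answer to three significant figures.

Step 1: 80 μL + 1120 μL = 1200 μL total → factor 1200/80 = 15
Step 2: 100 μL brought to 10 mL → factor 10000/100 = 100
Step 3: 250 μL brought to 2500 μL → factor 2500/250 = 10
Step 4: 300 μL + 1200 μL = 1500 μL total → factor 1500/300 = 5
Step 5: 150 μL brought to 2.4 mL → factor 2400/150 = 16
Step 6: 15-fold → factor 15
Dilution factor to tube 3 = 15000; to tube 6 = 1.8 × 10^7
[tube 3]/[tube 6] = (factor to tube 6)/(factor to tube 3) = 1.8 × 10^7/15000 = 1.20 × 10^3

1.20 × 10^3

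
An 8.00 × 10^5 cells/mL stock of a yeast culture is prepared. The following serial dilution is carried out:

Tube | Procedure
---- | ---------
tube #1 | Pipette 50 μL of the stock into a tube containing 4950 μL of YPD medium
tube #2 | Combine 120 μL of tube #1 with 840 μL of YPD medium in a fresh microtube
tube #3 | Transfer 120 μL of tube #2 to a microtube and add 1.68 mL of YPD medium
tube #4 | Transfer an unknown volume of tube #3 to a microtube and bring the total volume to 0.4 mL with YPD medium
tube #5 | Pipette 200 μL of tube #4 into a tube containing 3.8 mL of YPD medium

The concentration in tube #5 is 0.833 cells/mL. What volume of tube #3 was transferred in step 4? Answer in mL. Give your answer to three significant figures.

Step 1: 50 μL + 4950 μL = 5000 μL total → factor 5000/50 = 100
Step 2: 120 μL + 840 μL = 960 μL total → factor 960/120 = 8
Step 3: 120 μL + 1.68 mL = 1800 μL total → factor 1800/120 = 15
Step 4: v brought to 0.4 mL → factor = 0.4 mL/v
Step 5: 200 μL + 3.8 mL = 4000 μL total → factor 4000/200 = 20
Product of known-step factors = 2.4 × 10^5
Overall factor = 8.00 × 10^5 cells/mL / (0.833 cells/mL) = 9.6038 × 10^5
Step-4 factor = 9.6038 × 10^5 / 2.4 × 10^5 = 4.0016
v = 0.4 mL / 4.0016 = 0.100 mL

0.100 mL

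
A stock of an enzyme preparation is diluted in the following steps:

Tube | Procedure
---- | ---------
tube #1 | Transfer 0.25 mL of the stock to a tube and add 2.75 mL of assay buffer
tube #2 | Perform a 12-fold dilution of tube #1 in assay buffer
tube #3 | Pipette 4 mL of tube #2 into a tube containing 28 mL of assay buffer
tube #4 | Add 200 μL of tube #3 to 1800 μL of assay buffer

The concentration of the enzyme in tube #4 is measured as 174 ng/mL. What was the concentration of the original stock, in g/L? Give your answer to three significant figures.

Step 1: 0.25 mL + 2.75 mL = 3 mL total → factor 3/0.25 = 12
Step 2: 12-fold → factor 12
Step 3: 4 mL + 28 mL = 32 mL total → factor 32/4 = 8
Step 4: 200 μL + 1800 μL = 2000 μL total → factor 2000/200 = 10
Overall dilution factor = 12 × 12 × 8 × 10 = 11520
Stock = 174 ng/mL × 11520 = 2.004 × 10^6 ng/mL = 2.00 g/L

2.00 g/L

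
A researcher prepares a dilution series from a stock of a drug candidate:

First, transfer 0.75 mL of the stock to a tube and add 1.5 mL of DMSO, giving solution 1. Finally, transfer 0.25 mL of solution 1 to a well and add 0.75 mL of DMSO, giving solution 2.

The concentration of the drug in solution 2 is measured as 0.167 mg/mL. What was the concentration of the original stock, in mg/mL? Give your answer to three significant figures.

Step 1: 0.75 mL + 1.5 mL = 2.25 mL total → factor 2.25/0.75 = 3
Step 2: 0.25 mL + 0.75 mL = 1 mL total → factor 1/0.25 = 4
Overall dilution factor = 3 × 4 = 12
Stock = 0.167 mg/mL × 12 = 2.00 mg/mL

2.00 mg/mL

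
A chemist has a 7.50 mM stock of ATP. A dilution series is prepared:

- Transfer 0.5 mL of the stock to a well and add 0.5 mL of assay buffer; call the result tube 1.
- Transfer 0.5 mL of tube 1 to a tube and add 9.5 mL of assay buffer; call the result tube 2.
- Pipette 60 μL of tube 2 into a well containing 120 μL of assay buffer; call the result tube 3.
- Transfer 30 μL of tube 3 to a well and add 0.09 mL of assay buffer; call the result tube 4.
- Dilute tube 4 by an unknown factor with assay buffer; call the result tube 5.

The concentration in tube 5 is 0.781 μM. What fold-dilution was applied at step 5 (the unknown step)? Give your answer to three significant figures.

Step 1: 0.5 mL + 0.5 mL = 1 mL total → factor 1/0.5 = 2
Step 2: 0.5 mL + 9.5 mL = 10 mL total → factor 10/0.5 = 20
Step 3: 60 μL + 120 μL = 180 μL total → factor 180/60 = 3
Step 4: 30 μL + 0.09 mL = 120 μL total → factor 120/30 = 4
Step 5: unknown factor x
Product of known-step factors = 480
Overall factor = 7.50 mM / (0.781 μM) = 9603.1
x = 9603.1 / 480 = 20.0

20.0-fold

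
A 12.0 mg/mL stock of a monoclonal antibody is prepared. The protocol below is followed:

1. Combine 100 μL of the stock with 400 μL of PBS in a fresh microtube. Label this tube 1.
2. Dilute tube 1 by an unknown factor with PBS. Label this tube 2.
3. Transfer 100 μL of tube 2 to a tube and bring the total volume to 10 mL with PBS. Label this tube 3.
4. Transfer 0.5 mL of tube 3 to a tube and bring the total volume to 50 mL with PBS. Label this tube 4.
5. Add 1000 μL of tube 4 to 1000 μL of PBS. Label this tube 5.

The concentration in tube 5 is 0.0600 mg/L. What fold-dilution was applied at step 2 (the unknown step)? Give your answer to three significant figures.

Step 1: 100 μL + 400 μL = 500 μL total → factor 500/100 = 5
Step 2: unknown factor x
Step 3: 100 μL brought to 10 mL → factor 10000/100 = 100
Step 4: 0.5 mL brought to 50 mL → factor 50/0.5 = 100
Step 5: 1000 μL + 1000 μL = 2000 μL total → factor 2000/1000 = 2
Product of known-step factors = 1 × 10^5
Overall factor = 12.0 mg/mL / (0.0600 mg/L) = 2 × 10^5
x = 2 × 10^5 / 1 × 10^5 = 2.00

2.00-fold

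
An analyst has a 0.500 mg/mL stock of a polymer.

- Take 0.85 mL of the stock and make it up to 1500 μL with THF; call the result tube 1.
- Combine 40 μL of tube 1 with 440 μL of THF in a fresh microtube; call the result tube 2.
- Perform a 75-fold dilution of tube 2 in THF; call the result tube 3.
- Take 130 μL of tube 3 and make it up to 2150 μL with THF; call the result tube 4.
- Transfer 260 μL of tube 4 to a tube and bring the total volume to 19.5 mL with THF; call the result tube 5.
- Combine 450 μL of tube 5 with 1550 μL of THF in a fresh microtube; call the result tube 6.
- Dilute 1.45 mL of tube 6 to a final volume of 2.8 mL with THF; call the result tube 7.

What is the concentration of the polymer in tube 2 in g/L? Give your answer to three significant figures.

0.0236 g/L

Step 1: 0.85 mL brought to 1500 μL → factor 1.5/0.85 = 1.7647
Step 2: 40 μL + 440 μL = 480 μL total → factor 480/40 = 12
Dilution factor through tube 2 = 1.7647 × 12 = 21.176
[tube 2] = 0.500 mg/mL / 21.176 = 0.02361 mg/mL = 0.0236 g/L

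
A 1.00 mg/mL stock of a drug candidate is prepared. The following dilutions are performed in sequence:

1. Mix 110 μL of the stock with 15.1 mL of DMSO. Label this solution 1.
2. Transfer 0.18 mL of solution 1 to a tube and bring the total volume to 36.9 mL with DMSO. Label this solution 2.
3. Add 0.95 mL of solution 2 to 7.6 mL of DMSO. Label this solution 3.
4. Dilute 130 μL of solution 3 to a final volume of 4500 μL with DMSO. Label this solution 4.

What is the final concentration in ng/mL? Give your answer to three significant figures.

0.113 ng/mL

Step 1: 110 μL + 15.1 mL = 15210 μL total → factor 15210/110 = 138.27
Step 2: 0.18 mL brought to 36.9 mL → factor 36.9/0.18 = 205
Step 3: 0.95 mL + 7.6 mL = 8.55 mL total → factor 8.55/0.95 = 9
Step 4: 130 μL brought to 4500 μL → factor 4500/130 = 34.615
Overall dilution factor = 138.27 × 205 × 9 × 34.615 = 8.8308 × 10^6
Final = 1.00 mg/mL / 8.8308 × 10^6 = 1.132 × 10^-7 mg/mL = 0.113 ng/mL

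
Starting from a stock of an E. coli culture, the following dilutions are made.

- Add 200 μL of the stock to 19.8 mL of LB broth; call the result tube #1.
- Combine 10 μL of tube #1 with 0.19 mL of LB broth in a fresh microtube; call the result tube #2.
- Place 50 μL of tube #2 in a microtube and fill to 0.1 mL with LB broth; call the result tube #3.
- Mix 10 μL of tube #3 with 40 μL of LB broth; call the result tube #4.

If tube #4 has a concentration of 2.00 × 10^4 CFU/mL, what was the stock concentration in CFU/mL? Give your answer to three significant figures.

4.00 × 10^8 CFU/mL

Step 1: 200 μL + 19.8 mL = 20000 μL total → factor 20000/200 = 100
Step 2: 10 μL + 0.19 mL = 200 μL total → factor 200/10 = 20
Step 3: 50 μL brought to 0.1 mL → factor 100/50 = 2
Step 4: 10 μL + 40 μL = 50 μL total → factor 50/10 = 5
Overall dilution factor = 100 × 20 × 2 × 5 = 20000
Stock = 2.00 × 10^4 CFU/mL × 20000 = 4.00 × 10^8 CFU/mL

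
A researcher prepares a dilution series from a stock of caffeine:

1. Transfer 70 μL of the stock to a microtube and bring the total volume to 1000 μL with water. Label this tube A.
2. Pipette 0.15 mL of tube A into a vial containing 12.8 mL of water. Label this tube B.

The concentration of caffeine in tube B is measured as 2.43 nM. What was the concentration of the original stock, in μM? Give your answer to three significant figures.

3.00 μM

Step 1: 70 μL brought to 1000 μL → factor 1000/70 = 14.286
Step 2: 0.15 mL + 12.8 mL = 12.95 mL total → factor 12.95/0.15 = 86.333
Overall dilution factor = 14.286 × 86.333 = 1233.3
Stock = 2.43 nM × 1233.3 = 2997 nM = 3.00 μM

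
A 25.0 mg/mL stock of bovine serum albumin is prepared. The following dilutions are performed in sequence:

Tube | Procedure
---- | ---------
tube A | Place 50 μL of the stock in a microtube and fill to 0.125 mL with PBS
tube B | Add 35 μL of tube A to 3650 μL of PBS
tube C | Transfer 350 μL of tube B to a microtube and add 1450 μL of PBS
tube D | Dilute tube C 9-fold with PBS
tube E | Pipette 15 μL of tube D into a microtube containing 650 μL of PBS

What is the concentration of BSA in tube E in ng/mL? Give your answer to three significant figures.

Step 1: 50 μL brought to 0.125 mL → factor 125/50 = 2.5
Step 2: 35 μL + 3650 μL = 3685 μL total → factor 3685/35 = 105.29
Step 3: 350 μL + 1450 μL = 1800 μL total → factor 1800/350 = 5.1429
Step 4: 9-fold → factor 9
Step 5: 15 μL + 650 μL = 665 μL total → factor 665/15 = 44.333
Overall dilution factor = 2.5 × 105.29 × 5.1429 × 9 × 44.333 = 5.4012 × 10^5
Final = 25.0 mg/mL / 5.4012 × 10^5 = 4.629 × 10^-5 mg/mL = 46.3 ng/mL

46.3 ng/mL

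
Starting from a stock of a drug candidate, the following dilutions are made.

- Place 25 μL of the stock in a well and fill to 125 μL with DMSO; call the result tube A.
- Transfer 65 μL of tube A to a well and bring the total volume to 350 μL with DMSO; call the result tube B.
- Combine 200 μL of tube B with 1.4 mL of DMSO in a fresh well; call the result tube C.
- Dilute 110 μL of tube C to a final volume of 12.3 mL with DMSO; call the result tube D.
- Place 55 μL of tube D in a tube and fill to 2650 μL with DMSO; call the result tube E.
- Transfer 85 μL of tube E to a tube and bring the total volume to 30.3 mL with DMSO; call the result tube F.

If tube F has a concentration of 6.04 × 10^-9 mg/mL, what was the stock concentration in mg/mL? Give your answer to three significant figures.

Step 1: 25 μL brought to 125 μL → factor 125/25 = 5
Step 2: 65 μL brought to 350 μL → factor 350/65 = 5.3846
Step 3: 200 μL + 1.4 mL = 1600 μL total → factor 1600/200 = 8
Step 4: 110 μL brought to 12.3 mL → factor 12300/110 = 111.82
Step 5: 55 μL brought to 2650 μL → factor 2650/55 = 48.182
Step 6: 85 μL brought to 30.3 mL → factor 30300/85 = 356.47
Overall dilution factor = 5 × 5.3846 × 8 × 111.82 × 48.182 × 356.47 = 4.1365 × 10^8
Stock = 6.04 × 10^-9 mg/mL × 4.1365 × 10^8 = 2.50 mg/mL

2.50 mg/mL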